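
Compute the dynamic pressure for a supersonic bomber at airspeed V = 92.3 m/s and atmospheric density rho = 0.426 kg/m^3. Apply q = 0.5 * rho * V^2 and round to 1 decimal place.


Step 1: V^2 = 92.3^2 = 8519.29
Step 2: q = 0.5 * 0.426 * 8519.29
Step 3: q = 1814.6 Pa

1814.6


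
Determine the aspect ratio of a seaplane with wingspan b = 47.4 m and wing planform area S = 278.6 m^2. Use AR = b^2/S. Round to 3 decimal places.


Step 1: b^2 = 47.4^2 = 2246.76
Step 2: AR = 2246.76 / 278.6 = 8.064

8.064


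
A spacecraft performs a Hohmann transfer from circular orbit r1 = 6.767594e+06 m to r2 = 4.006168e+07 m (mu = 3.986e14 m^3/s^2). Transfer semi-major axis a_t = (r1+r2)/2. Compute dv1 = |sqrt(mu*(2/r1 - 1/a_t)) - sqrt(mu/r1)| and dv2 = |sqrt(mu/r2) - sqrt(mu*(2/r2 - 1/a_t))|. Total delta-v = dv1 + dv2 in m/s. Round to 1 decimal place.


Step 1: Transfer semi-major axis a_t = (6.767594e+06 + 4.006168e+07) / 2 = 2.341464e+07 m
Step 2: v1 (circular at r1) = sqrt(mu/r1) = 7674.52 m/s
Step 3: v_t1 = sqrt(mu*(2/r1 - 1/a_t)) = 10038.58 m/s
Step 4: dv1 = |10038.58 - 7674.52| = 2364.06 m/s
Step 5: v2 (circular at r2) = 3154.31 m/s, v_t2 = 1695.81 m/s
Step 6: dv2 = |3154.31 - 1695.81| = 1458.5 m/s
Step 7: Total delta-v = 2364.06 + 1458.5 = 3822.6 m/s

3822.6


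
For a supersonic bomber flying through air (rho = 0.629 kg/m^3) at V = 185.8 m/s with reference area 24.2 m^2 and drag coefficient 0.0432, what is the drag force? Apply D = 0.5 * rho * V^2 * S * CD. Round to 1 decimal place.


Step 1: Dynamic pressure q = 0.5 * 0.629 * 185.8^2 = 10857.0558 Pa
Step 2: Drag D = q * S * CD = 10857.0558 * 24.2 * 0.0432
Step 3: D = 11350.4 N

11350.4


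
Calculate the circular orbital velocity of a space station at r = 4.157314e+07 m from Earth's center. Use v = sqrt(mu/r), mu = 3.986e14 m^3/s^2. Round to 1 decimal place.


Step 1: mu / r = 3.986e14 / 4.157314e+07 = 9587921.432
Step 2: v = sqrt(9587921.432) = 3096.4 m/s

3096.4


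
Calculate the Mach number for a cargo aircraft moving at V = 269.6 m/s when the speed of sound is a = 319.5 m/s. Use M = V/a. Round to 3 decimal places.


Step 1: M = V / a = 269.6 / 319.5
Step 2: M = 0.844

0.844


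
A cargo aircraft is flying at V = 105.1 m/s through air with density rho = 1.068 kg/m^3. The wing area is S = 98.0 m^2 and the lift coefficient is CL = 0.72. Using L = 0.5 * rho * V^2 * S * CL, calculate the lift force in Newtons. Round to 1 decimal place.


Step 1: Calculate dynamic pressure q = 0.5 * 1.068 * 105.1^2 = 0.5 * 1.068 * 11046.01 = 5898.5693 Pa
Step 2: Multiply by wing area and lift coefficient: L = 5898.5693 * 98.0 * 0.72
Step 3: L = 578059.7953 * 0.72 = 416203.1 N

416203.1


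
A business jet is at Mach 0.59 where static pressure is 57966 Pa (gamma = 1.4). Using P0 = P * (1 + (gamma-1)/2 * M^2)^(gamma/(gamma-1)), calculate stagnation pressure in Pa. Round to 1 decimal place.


Step 1: (gamma-1)/2 * M^2 = 0.2 * 0.3481 = 0.06962
Step 2: 1 + 0.06962 = 1.06962
Step 3: Exponent gamma/(gamma-1) = 3.5
Step 4: P0 = 57966 * 1.06962^3.5 = 73362.9 Pa

73362.9


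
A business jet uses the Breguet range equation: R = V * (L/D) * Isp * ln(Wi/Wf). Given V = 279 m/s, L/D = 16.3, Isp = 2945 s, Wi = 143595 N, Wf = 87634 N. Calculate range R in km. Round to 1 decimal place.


Step 1: Coefficient = V * (L/D) * Isp = 279 * 16.3 * 2945 = 13392976.5 m
Step 2: Wi/Wf = 143595 / 87634 = 1.638576
Step 3: ln(1.638576) = 0.493828
Step 4: R = 13392976.5 * 0.493828 = 6613823.9 m = 6613.8 km

6613.8


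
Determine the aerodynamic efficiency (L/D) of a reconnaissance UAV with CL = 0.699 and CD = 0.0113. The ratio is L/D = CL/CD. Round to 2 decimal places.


Step 1: L/D = CL / CD = 0.699 / 0.0113
Step 2: L/D = 61.86

61.86


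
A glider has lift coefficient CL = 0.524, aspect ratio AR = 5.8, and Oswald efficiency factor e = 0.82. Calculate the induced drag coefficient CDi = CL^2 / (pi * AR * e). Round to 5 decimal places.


Step 1: CL^2 = 0.524^2 = 0.274576
Step 2: pi * AR * e = 3.14159 * 5.8 * 0.82 = 14.941415
Step 3: CDi = 0.274576 / 14.941415 = 0.01838

0.01838


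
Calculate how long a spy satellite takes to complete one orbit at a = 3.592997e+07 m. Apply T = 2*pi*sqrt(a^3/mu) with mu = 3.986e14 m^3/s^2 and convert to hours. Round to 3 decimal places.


Step 1: a^3 / mu = 4.638425e+22 / 3.986e14 = 1.163679e+08
Step 2: sqrt(1.163679e+08) = 10787.3963 s
Step 3: T = 2*pi * 10787.3963 = 67779.21 s
Step 4: T in hours = 67779.21 / 3600 = 18.828 hours

18.828


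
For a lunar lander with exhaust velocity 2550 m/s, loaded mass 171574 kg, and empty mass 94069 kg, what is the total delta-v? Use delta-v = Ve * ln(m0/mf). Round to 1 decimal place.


Step 1: Mass ratio m0/mf = 171574 / 94069 = 1.823916
Step 2: ln(1.823916) = 0.600986
Step 3: delta-v = 2550 * 0.600986 = 1532.5 m/s

1532.5


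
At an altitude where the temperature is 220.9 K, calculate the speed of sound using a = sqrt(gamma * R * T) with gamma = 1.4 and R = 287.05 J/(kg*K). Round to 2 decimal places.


Step 1: gamma * R * T = 1.4 * 287.05 * 220.9 = 88773.083
Step 2: a = sqrt(88773.083) = 297.95 m/s

297.95


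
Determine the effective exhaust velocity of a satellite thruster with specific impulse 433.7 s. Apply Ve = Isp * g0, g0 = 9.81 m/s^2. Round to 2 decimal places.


Step 1: Ve = Isp * g0 = 433.7 * 9.81
Step 2: Ve = 4254.60 m/s

4254.60


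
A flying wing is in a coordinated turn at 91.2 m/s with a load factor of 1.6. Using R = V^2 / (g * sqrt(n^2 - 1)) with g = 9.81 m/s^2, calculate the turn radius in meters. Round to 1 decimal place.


Step 1: V^2 = 91.2^2 = 8317.44
Step 2: n^2 - 1 = 1.6^2 - 1 = 1.56
Step 3: sqrt(1.56) = 1.249
Step 4: R = 8317.44 / (9.81 * 1.249) = 678.8 m

678.8


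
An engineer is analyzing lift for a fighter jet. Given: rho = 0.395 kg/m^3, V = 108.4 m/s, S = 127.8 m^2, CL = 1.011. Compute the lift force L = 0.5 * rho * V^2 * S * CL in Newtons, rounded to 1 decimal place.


Step 1: Calculate dynamic pressure q = 0.5 * 0.395 * 108.4^2 = 0.5 * 0.395 * 11750.56 = 2320.7356 Pa
Step 2: Multiply by wing area and lift coefficient: L = 2320.7356 * 127.8 * 1.011
Step 3: L = 296590.0097 * 1.011 = 299852.5 N

299852.5


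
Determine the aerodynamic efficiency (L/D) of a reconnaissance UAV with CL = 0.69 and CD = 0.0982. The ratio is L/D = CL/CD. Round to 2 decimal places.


Step 1: L/D = CL / CD = 0.69 / 0.0982
Step 2: L/D = 7.03

7.03


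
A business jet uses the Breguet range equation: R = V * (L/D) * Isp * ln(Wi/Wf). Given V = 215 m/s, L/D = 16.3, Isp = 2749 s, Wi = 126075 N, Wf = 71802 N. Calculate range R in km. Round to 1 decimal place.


Step 1: Coefficient = V * (L/D) * Isp = 215 * 16.3 * 2749 = 9633870.5 m
Step 2: Wi/Wf = 126075 / 71802 = 1.75587
Step 3: ln(1.75587) = 0.562965
Step 4: R = 9633870.5 * 0.562965 = 5423528.4 m = 5423.5 km

5423.5


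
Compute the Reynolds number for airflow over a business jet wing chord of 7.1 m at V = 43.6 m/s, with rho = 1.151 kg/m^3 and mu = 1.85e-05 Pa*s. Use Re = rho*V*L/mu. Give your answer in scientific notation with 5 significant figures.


Step 1: Numerator = rho * V * L = 1.151 * 43.6 * 7.1 = 356.30356
Step 2: Re = 356.30356 / 1.85e-05
Step 3: Re = 1.9260e+07

1.9260e+07


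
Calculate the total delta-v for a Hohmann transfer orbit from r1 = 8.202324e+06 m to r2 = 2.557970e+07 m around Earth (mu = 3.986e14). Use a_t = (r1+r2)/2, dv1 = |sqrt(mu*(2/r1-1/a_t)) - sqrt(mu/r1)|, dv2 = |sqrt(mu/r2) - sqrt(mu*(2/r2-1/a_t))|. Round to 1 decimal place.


Step 1: Transfer semi-major axis a_t = (8.202324e+06 + 2.557970e+07) / 2 = 1.689101e+07 m
Step 2: v1 (circular at r1) = sqrt(mu/r1) = 6971.08 m/s
Step 3: v_t1 = sqrt(mu*(2/r1 - 1/a_t)) = 8578.67 m/s
Step 4: dv1 = |8578.67 - 6971.08| = 1607.59 m/s
Step 5: v2 (circular at r2) = 3947.49 m/s, v_t2 = 2750.82 m/s
Step 6: dv2 = |3947.49 - 2750.82| = 1196.67 m/s
Step 7: Total delta-v = 1607.59 + 1196.67 = 2804.3 m/s

2804.3


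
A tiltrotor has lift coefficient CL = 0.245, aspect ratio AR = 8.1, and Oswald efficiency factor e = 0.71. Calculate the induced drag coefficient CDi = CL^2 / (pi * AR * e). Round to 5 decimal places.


Step 1: CL^2 = 0.245^2 = 0.060025
Step 2: pi * AR * e = 3.14159 * 8.1 * 0.71 = 18.067299
Step 3: CDi = 0.060025 / 18.067299 = 0.00332

0.00332


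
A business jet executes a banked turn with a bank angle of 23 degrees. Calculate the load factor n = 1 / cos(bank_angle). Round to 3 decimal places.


Step 1: Convert 23 degrees to radians = 0.401426
Step 2: cos(23 deg) = 0.920505
Step 3: n = 1 / 0.920505 = 1.086

1.086


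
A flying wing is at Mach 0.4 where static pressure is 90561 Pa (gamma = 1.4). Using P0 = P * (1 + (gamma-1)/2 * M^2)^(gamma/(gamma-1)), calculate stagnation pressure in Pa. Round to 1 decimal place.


Step 1: (gamma-1)/2 * M^2 = 0.2 * 0.16 = 0.032
Step 2: 1 + 0.032 = 1.032
Step 3: Exponent gamma/(gamma-1) = 3.5
Step 4: P0 = 90561 * 1.032^3.5 = 101116.1 Pa

101116.1


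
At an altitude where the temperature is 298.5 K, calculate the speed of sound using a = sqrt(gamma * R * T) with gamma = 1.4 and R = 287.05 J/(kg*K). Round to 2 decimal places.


Step 1: gamma * R * T = 1.4 * 287.05 * 298.5 = 119958.195
Step 2: a = sqrt(119958.195) = 346.35 m/s

346.35


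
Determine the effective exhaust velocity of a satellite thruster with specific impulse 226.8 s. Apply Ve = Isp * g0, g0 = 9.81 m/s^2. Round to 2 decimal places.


Step 1: Ve = Isp * g0 = 226.8 * 9.81
Step 2: Ve = 2224.91 m/s

2224.91


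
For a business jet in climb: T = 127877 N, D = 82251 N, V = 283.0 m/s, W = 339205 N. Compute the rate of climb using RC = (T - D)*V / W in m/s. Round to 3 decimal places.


Step 1: Excess thrust = T - D = 127877 - 82251 = 45626 N
Step 2: Excess power = 45626 * 283.0 = 12912158.0 W
Step 3: RC = 12912158.0 / 339205 = 38.066 m/s

38.066


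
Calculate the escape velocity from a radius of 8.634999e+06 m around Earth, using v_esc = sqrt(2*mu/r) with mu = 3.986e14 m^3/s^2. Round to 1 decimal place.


Step 1: 2*mu/r = 2 * 3.986e14 / 8.634999e+06 = 92321956.262
Step 2: v_esc = sqrt(92321956.262) = 9608.4 m/s

9608.4


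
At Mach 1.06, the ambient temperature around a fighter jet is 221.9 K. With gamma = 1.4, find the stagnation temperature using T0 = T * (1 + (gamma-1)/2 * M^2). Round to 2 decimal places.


Step 1: (gamma-1)/2 = 0.2
Step 2: M^2 = 1.1236
Step 3: 1 + 0.2 * 1.1236 = 1.22472
Step 4: T0 = 221.9 * 1.22472 = 271.77 K

271.77


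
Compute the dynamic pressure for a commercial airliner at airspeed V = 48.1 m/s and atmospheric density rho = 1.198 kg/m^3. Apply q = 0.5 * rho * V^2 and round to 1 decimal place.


Step 1: V^2 = 48.1^2 = 2313.61
Step 2: q = 0.5 * 1.198 * 2313.61
Step 3: q = 1385.9 Pa

1385.9


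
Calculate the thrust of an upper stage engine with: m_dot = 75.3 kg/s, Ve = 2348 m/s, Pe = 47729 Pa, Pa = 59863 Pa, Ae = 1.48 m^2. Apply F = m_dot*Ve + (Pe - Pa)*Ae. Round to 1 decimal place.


Step 1: Momentum thrust = m_dot * Ve = 75.3 * 2348 = 176804.4 N
Step 2: Pressure thrust = (Pe - Pa) * Ae = (47729 - 59863) * 1.48 = -17958.32 N
Step 3: Total thrust F = 176804.4 + -17958.32 = 158846.1 N

158846.1


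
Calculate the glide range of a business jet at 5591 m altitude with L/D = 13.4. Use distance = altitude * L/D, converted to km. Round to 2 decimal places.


Step 1: Glide distance = altitude * L/D = 5591 * 13.4 = 74919.4 m
Step 2: Convert to km: 74919.4 / 1000 = 74.92 km

74.92


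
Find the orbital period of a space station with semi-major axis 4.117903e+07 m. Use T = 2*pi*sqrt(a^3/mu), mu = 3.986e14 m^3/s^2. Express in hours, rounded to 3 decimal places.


Step 1: a^3 / mu = 6.982780e+22 / 3.986e14 = 1.751826e+08
Step 2: sqrt(1.751826e+08) = 13235.6575 s
Step 3: T = 2*pi * 13235.6575 = 83162.09 s
Step 4: T in hours = 83162.09 / 3600 = 23.101 hours

23.101


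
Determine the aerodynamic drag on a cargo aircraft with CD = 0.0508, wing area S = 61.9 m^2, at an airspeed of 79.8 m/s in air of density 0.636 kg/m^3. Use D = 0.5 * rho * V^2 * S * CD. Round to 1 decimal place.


Step 1: Dynamic pressure q = 0.5 * 0.636 * 79.8^2 = 2025.0367 Pa
Step 2: Drag D = q * S * CD = 2025.0367 * 61.9 * 0.0508
Step 3: D = 6367.8 N

6367.8


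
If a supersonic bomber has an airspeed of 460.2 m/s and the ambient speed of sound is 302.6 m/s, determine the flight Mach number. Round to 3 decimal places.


Step 1: M = V / a = 460.2 / 302.6
Step 2: M = 1.521

1.521


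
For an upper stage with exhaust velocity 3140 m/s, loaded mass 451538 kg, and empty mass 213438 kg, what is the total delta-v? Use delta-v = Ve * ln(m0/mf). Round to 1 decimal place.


Step 1: Mass ratio m0/mf = 451538 / 213438 = 2.115546
Step 2: ln(2.115546) = 0.749313
Step 3: delta-v = 3140 * 0.749313 = 2352.8 m/s

2352.8


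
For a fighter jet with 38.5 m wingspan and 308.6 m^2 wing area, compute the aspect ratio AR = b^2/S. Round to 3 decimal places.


Step 1: b^2 = 38.5^2 = 1482.25
Step 2: AR = 1482.25 / 308.6 = 4.803

4.803


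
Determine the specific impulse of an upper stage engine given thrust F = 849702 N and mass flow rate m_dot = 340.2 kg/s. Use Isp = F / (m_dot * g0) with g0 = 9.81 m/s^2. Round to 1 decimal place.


Step 1: m_dot * g0 = 340.2 * 9.81 = 3337.36
Step 2: Isp = 849702 / 3337.36 = 254.6 s

254.6


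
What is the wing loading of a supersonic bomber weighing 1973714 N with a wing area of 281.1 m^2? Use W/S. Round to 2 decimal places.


Step 1: Wing loading = W / S = 1973714 / 281.1
Step 2: Wing loading = 7021.39 N/m^2

7021.39


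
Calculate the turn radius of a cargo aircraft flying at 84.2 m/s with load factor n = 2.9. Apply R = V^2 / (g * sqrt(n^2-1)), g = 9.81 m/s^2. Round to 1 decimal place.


Step 1: V^2 = 84.2^2 = 7089.64
Step 2: n^2 - 1 = 2.9^2 - 1 = 7.41
Step 3: sqrt(7.41) = 2.722132
Step 4: R = 7089.64 / (9.81 * 2.722132) = 265.5 m

265.5


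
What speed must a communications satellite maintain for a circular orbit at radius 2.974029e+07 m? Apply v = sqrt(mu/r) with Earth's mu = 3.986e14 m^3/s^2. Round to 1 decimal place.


Step 1: mu / r = 3.986e14 / 2.974029e+07 = 13402693.7868
Step 2: v = sqrt(13402693.7868) = 3661.0 m/s

3661.0


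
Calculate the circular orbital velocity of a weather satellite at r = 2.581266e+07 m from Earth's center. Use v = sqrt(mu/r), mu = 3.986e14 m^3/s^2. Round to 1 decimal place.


Step 1: mu / r = 3.986e14 / 2.581266e+07 = 15442035.0324
Step 2: v = sqrt(15442035.0324) = 3929.6 m/s

3929.6


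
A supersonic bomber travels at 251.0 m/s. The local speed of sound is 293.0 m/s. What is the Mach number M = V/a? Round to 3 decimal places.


Step 1: M = V / a = 251.0 / 293.0
Step 2: M = 0.857

0.857


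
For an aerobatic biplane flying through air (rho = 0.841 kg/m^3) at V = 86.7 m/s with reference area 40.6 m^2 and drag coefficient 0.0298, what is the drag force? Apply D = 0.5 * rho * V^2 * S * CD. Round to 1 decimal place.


Step 1: Dynamic pressure q = 0.5 * 0.841 * 86.7^2 = 3160.8522 Pa
Step 2: Drag D = q * S * CD = 3160.8522 * 40.6 * 0.0298
Step 3: D = 3824.3 N

3824.3


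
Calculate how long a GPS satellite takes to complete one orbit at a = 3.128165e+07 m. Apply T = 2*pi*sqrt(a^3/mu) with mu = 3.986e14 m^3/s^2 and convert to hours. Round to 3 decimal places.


Step 1: a^3 / mu = 3.061040e+22 / 3.986e14 = 7.679477e+07
Step 2: sqrt(7.679477e+07) = 8763.2627 s
Step 3: T = 2*pi * 8763.2627 = 55061.2 s
Step 4: T in hours = 55061.2 / 3600 = 15.295 hours

15.295


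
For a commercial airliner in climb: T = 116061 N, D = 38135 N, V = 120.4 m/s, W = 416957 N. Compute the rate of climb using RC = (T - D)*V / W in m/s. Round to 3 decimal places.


Step 1: Excess thrust = T - D = 116061 - 38135 = 77926 N
Step 2: Excess power = 77926 * 120.4 = 9382290.4 W
Step 3: RC = 9382290.4 / 416957 = 22.502 m/s

22.502


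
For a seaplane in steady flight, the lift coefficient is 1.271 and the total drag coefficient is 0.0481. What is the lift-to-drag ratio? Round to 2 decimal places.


Step 1: L/D = CL / CD = 1.271 / 0.0481
Step 2: L/D = 26.42

26.42


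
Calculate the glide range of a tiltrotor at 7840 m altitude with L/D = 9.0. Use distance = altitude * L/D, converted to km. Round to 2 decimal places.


Step 1: Glide distance = altitude * L/D = 7840 * 9.0 = 70560.0 m
Step 2: Convert to km: 70560.0 / 1000 = 70.56 km

70.56


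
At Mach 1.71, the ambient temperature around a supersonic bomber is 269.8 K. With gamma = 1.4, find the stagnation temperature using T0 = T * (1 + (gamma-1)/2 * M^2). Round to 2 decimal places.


Step 1: (gamma-1)/2 = 0.2
Step 2: M^2 = 2.9241
Step 3: 1 + 0.2 * 2.9241 = 1.58482
Step 4: T0 = 269.8 * 1.58482 = 427.58 K

427.58


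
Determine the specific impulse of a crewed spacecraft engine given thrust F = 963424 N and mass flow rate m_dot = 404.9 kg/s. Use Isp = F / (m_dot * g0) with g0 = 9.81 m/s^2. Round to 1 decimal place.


Step 1: m_dot * g0 = 404.9 * 9.81 = 3972.07
Step 2: Isp = 963424 / 3972.07 = 242.5 s

242.5


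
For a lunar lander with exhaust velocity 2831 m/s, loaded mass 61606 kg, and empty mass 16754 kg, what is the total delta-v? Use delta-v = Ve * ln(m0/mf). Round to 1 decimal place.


Step 1: Mass ratio m0/mf = 61606 / 16754 = 3.677092
Step 2: ln(3.677092) = 1.302122
Step 3: delta-v = 2831 * 1.302122 = 3686.3 m/s

3686.3


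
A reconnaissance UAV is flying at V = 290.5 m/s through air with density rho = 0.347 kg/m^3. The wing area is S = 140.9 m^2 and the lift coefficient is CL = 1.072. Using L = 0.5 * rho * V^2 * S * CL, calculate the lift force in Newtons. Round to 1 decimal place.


Step 1: Calculate dynamic pressure q = 0.5 * 0.347 * 290.5^2 = 0.5 * 0.347 * 84390.25 = 14641.7084 Pa
Step 2: Multiply by wing area and lift coefficient: L = 14641.7084 * 140.9 * 1.072
Step 3: L = 2063016.71 * 1.072 = 2211553.9 N

2211553.9


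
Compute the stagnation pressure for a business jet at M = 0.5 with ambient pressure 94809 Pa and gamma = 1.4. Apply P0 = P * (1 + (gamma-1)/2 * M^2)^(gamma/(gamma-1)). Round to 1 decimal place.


Step 1: (gamma-1)/2 * M^2 = 0.2 * 0.25 = 0.05
Step 2: 1 + 0.05 = 1.05
Step 3: Exponent gamma/(gamma-1) = 3.5
Step 4: P0 = 94809 * 1.05^3.5 = 112463.6 Pa

112463.6


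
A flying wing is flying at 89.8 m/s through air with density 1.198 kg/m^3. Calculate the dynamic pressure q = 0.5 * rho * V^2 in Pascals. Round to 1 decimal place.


Step 1: V^2 = 89.8^2 = 8064.04
Step 2: q = 0.5 * 1.198 * 8064.04
Step 3: q = 4830.4 Pa

4830.4


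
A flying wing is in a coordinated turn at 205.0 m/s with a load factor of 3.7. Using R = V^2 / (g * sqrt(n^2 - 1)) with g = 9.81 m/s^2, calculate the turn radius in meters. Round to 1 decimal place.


Step 1: V^2 = 205.0^2 = 42025.0
Step 2: n^2 - 1 = 3.7^2 - 1 = 12.69
Step 3: sqrt(12.69) = 3.562303
Step 4: R = 42025.0 / (9.81 * 3.562303) = 1202.6 m

1202.6


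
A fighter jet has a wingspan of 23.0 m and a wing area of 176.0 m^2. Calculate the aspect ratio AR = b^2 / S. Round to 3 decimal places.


Step 1: b^2 = 23.0^2 = 529.0
Step 2: AR = 529.0 / 176.0 = 3.006

3.006


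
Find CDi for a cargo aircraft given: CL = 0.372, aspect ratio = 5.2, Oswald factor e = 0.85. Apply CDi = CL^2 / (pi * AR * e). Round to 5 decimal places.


Step 1: CL^2 = 0.372^2 = 0.138384
Step 2: pi * AR * e = 3.14159 * 5.2 * 0.85 = 13.88584
Step 3: CDi = 0.138384 / 13.88584 = 0.00997

0.00997


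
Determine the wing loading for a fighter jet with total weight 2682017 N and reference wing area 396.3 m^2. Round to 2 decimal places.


Step 1: Wing loading = W / S = 2682017 / 396.3
Step 2: Wing loading = 6767.64 N/m^2

6767.64


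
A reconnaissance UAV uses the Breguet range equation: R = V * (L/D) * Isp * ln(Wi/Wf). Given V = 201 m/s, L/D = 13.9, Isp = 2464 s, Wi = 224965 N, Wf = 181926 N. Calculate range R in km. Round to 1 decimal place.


Step 1: Coefficient = V * (L/D) * Isp = 201 * 13.9 * 2464 = 6884169.6 m
Step 2: Wi/Wf = 224965 / 181926 = 1.236574
Step 3: ln(1.236574) = 0.212345
Step 4: R = 6884169.6 * 0.212345 = 1461817.8 m = 1461.8 km

1461.8


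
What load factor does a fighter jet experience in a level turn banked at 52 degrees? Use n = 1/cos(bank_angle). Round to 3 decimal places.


Step 1: Convert 52 degrees to radians = 0.907571
Step 2: cos(52 deg) = 0.615661
Step 3: n = 1 / 0.615661 = 1.624

1.624


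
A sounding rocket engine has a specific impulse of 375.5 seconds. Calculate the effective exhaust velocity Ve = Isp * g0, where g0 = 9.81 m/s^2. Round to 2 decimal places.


Step 1: Ve = Isp * g0 = 375.5 * 9.81
Step 2: Ve = 3683.66 m/s

3683.66


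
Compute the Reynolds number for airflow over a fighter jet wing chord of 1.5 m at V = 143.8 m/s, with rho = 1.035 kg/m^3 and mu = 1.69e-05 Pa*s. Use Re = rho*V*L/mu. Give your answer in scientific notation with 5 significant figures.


Step 1: Numerator = rho * V * L = 1.035 * 143.8 * 1.5 = 223.2495
Step 2: Re = 223.2495 / 1.69e-05
Step 3: Re = 1.3210e+07

1.3210e+07


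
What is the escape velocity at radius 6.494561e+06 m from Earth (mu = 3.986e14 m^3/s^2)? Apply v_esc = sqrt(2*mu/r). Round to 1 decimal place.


Step 1: 2*mu/r = 2 * 3.986e14 / 6.494561e+06 = 122748866.3206
Step 2: v_esc = sqrt(122748866.3206) = 11079.2 m/s

11079.2


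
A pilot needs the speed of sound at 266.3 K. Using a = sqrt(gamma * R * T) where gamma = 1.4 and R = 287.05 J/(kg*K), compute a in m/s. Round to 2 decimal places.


Step 1: gamma * R * T = 1.4 * 287.05 * 266.3 = 107017.981
Step 2: a = sqrt(107017.981) = 327.14 m/s

327.14


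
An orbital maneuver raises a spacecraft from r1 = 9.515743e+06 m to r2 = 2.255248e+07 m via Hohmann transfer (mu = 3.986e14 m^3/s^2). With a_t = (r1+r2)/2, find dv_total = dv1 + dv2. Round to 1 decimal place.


Step 1: Transfer semi-major axis a_t = (9.515743e+06 + 2.255248e+07) / 2 = 1.603411e+07 m
Step 2: v1 (circular at r1) = sqrt(mu/r1) = 6472.13 m/s
Step 3: v_t1 = sqrt(mu*(2/r1 - 1/a_t)) = 7675.77 m/s
Step 4: dv1 = |7675.77 - 6472.13| = 1203.64 m/s
Step 5: v2 (circular at r2) = 4204.09 m/s, v_t2 = 3238.7 m/s
Step 6: dv2 = |4204.09 - 3238.7| = 965.39 m/s
Step 7: Total delta-v = 1203.64 + 965.39 = 2169.0 m/s

2169.0


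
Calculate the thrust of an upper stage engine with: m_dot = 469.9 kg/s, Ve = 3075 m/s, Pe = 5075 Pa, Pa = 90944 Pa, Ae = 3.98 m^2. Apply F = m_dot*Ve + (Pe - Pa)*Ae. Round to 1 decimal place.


Step 1: Momentum thrust = m_dot * Ve = 469.9 * 3075 = 1444942.5 N
Step 2: Pressure thrust = (Pe - Pa) * Ae = (5075 - 90944) * 3.98 = -341758.62 N
Step 3: Total thrust F = 1444942.5 + -341758.62 = 1103183.9 N

1103183.9


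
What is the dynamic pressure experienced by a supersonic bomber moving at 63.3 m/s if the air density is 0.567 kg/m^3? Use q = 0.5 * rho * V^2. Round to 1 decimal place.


Step 1: V^2 = 63.3^2 = 4006.89
Step 2: q = 0.5 * 0.567 * 4006.89
Step 3: q = 1136.0 Pa

1136.0


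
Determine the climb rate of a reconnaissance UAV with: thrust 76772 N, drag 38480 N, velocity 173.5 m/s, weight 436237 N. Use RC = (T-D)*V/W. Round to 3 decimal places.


Step 1: Excess thrust = T - D = 76772 - 38480 = 38292 N
Step 2: Excess power = 38292 * 173.5 = 6643662.0 W
Step 3: RC = 6643662.0 / 436237 = 15.229 m/s

15.229


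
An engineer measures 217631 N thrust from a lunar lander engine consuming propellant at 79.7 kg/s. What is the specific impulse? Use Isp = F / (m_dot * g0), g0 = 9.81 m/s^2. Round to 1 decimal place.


Step 1: m_dot * g0 = 79.7 * 9.81 = 781.86
Step 2: Isp = 217631 / 781.86 = 278.4 s

278.4


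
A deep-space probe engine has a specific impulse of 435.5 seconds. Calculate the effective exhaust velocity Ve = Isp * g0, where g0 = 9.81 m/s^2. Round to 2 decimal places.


Step 1: Ve = Isp * g0 = 435.5 * 9.81
Step 2: Ve = 4272.26 m/s

4272.26


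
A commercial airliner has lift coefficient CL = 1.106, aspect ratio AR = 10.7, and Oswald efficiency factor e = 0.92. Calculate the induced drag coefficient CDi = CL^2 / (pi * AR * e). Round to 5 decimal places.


Step 1: CL^2 = 1.106^2 = 1.223236
Step 2: pi * AR * e = 3.14159 * 10.7 * 0.92 = 30.925838
Step 3: CDi = 1.223236 / 30.925838 = 0.03955

0.03955


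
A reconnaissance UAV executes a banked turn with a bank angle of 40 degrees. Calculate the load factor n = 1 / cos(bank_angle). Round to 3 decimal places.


Step 1: Convert 40 degrees to radians = 0.698132
Step 2: cos(40 deg) = 0.766044
Step 3: n = 1 / 0.766044 = 1.305

1.305


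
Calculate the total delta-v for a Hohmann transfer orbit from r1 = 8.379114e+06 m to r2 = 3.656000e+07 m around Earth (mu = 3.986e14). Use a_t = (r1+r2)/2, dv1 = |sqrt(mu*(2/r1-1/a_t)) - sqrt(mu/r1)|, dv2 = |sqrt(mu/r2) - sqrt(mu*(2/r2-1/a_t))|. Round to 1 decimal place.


Step 1: Transfer semi-major axis a_t = (8.379114e+06 + 3.656000e+07) / 2 = 2.246956e+07 m
Step 2: v1 (circular at r1) = sqrt(mu/r1) = 6897.15 m/s
Step 3: v_t1 = sqrt(mu*(2/r1 - 1/a_t)) = 8797.83 m/s
Step 4: dv1 = |8797.83 - 6897.15| = 1900.68 m/s
Step 5: v2 (circular at r2) = 3301.91 m/s, v_t2 = 2016.36 m/s
Step 6: dv2 = |3301.91 - 2016.36| = 1285.56 m/s
Step 7: Total delta-v = 1900.68 + 1285.56 = 3186.2 m/s

3186.2


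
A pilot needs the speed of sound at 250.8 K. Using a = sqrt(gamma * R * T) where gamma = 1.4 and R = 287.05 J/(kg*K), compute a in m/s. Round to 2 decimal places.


Step 1: gamma * R * T = 1.4 * 287.05 * 250.8 = 100788.996
Step 2: a = sqrt(100788.996) = 317.47 m/s

317.47


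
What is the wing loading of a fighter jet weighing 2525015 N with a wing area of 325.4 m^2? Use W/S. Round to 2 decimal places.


Step 1: Wing loading = W / S = 2525015 / 325.4
Step 2: Wing loading = 7759.73 N/m^2

7759.73


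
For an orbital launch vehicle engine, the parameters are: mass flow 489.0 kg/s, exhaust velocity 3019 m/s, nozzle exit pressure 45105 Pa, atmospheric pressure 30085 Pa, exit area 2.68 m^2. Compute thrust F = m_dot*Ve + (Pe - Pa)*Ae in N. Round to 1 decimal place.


Step 1: Momentum thrust = m_dot * Ve = 489.0 * 3019 = 1476291.0 N
Step 2: Pressure thrust = (Pe - Pa) * Ae = (45105 - 30085) * 2.68 = 40253.60 N
Step 3: Total thrust F = 1476291.0 + 40253.60 = 1516544.6 N

1516544.6


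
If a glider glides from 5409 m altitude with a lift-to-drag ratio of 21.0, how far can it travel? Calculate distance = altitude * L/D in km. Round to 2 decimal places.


Step 1: Glide distance = altitude * L/D = 5409 * 21.0 = 113589.0 m
Step 2: Convert to km: 113589.0 / 1000 = 113.59 km

113.59


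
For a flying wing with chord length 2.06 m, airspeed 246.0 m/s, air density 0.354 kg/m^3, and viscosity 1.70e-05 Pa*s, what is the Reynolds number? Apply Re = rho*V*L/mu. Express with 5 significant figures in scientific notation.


Step 1: Numerator = rho * V * L = 0.354 * 246.0 * 2.06 = 179.39304
Step 2: Re = 179.39304 / 1.70e-05
Step 3: Re = 1.0553e+07

1.0553e+07


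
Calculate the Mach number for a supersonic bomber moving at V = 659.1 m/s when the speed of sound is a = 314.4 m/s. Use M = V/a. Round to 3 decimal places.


Step 1: M = V / a = 659.1 / 314.4
Step 2: M = 2.096

2.096


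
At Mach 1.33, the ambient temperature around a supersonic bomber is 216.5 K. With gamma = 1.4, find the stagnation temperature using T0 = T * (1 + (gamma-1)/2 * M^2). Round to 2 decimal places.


Step 1: (gamma-1)/2 = 0.2
Step 2: M^2 = 1.7689
Step 3: 1 + 0.2 * 1.7689 = 1.35378
Step 4: T0 = 216.5 * 1.35378 = 293.09 K

293.09


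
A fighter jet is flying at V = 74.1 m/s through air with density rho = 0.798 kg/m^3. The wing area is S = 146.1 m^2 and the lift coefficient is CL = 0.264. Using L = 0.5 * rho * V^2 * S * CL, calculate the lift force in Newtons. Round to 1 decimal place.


Step 1: Calculate dynamic pressure q = 0.5 * 0.798 * 74.1^2 = 0.5 * 0.798 * 5490.81 = 2190.8332 Pa
Step 2: Multiply by wing area and lift coefficient: L = 2190.8332 * 146.1 * 0.264
Step 3: L = 320080.7291 * 0.264 = 84501.3 N

84501.3


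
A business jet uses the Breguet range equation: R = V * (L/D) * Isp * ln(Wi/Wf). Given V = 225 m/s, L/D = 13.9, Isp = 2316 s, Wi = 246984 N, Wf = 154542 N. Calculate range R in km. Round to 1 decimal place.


Step 1: Coefficient = V * (L/D) * Isp = 225 * 13.9 * 2316 = 7243290.0 m
Step 2: Wi/Wf = 246984 / 154542 = 1.598167
Step 3: ln(1.598167) = 0.468858
Step 4: R = 7243290.0 * 0.468858 = 3396072.0 m = 3396.1 km

3396.1


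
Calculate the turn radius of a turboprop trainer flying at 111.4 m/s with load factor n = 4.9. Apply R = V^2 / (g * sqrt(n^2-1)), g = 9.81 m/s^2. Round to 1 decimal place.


Step 1: V^2 = 111.4^2 = 12409.96
Step 2: n^2 - 1 = 4.9^2 - 1 = 23.01
Step 3: sqrt(23.01) = 4.796874
Step 4: R = 12409.96 / (9.81 * 4.796874) = 263.7 m

263.7


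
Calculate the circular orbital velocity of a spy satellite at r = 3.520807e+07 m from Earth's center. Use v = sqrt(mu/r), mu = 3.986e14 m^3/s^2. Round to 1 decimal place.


Step 1: mu / r = 3.986e14 / 3.520807e+07 = 11321268.107
Step 2: v = sqrt(11321268.107) = 3364.7 m/s

3364.7


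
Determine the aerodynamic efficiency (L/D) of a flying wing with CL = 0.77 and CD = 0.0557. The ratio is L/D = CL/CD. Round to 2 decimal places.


Step 1: L/D = CL / CD = 0.77 / 0.0557
Step 2: L/D = 13.82

13.82


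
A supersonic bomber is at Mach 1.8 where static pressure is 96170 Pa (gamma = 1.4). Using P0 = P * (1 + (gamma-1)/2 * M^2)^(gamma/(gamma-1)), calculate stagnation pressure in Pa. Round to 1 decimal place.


Step 1: (gamma-1)/2 * M^2 = 0.2 * 3.24 = 0.648
Step 2: 1 + 0.648 = 1.648
Step 3: Exponent gamma/(gamma-1) = 3.5
Step 4: P0 = 96170 * 1.648^3.5 = 552573.2 Pa

552573.2


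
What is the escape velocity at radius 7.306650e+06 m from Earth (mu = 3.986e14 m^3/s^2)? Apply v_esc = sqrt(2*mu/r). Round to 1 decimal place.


Step 1: 2*mu/r = 2 * 3.986e14 / 7.306650e+06 = 109106088.2894
Step 2: v_esc = sqrt(109106088.2894) = 10445.4 m/s

10445.4


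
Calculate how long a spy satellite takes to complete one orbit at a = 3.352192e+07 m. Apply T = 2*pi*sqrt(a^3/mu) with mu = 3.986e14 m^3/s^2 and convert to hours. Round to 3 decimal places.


Step 1: a^3 / mu = 3.766922e+22 / 3.986e14 = 9.450382e+07
Step 2: sqrt(9.450382e+07) = 9721.3075 s
Step 3: T = 2*pi * 9721.3075 = 61080.78 s
Step 4: T in hours = 61080.78 / 3600 = 16.967 hours

16.967


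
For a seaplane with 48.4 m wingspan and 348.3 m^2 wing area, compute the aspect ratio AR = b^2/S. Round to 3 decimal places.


Step 1: b^2 = 48.4^2 = 2342.56
Step 2: AR = 2342.56 / 348.3 = 6.726

6.726


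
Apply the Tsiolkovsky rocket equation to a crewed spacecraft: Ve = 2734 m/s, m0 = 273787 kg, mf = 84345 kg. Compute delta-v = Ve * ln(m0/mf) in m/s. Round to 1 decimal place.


Step 1: Mass ratio m0/mf = 273787 / 84345 = 3.246037
Step 2: ln(3.246037) = 1.177435
Step 3: delta-v = 2734 * 1.177435 = 3219.1 m/s

3219.1


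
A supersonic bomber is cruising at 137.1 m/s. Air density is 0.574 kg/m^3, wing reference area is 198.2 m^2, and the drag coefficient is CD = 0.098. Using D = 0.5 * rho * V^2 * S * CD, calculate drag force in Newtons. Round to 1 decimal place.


Step 1: Dynamic pressure q = 0.5 * 0.574 * 137.1^2 = 5394.5697 Pa
Step 2: Drag D = q * S * CD = 5394.5697 * 198.2 * 0.098
Step 3: D = 104782.0 N

104782.0


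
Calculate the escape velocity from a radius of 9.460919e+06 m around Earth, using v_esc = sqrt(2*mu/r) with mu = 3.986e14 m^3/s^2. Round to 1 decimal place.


Step 1: 2*mu/r = 2 * 3.986e14 / 9.460919e+06 = 84262427.3604
Step 2: v_esc = sqrt(84262427.3604) = 9179.5 m/s

9179.5


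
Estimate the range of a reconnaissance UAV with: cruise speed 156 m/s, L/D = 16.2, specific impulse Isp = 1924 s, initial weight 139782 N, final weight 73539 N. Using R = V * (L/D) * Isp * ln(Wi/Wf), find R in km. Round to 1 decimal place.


Step 1: Coefficient = V * (L/D) * Isp = 156 * 16.2 * 1924 = 4862332.8 m
Step 2: Wi/Wf = 139782 / 73539 = 1.900787
Step 3: ln(1.900787) = 0.642268
Step 4: R = 4862332.8 * 0.642268 = 3122921.7 m = 3122.9 km

3122.9


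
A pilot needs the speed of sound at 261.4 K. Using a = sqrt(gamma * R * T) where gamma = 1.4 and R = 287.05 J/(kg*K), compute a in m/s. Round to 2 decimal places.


Step 1: gamma * R * T = 1.4 * 287.05 * 261.4 = 105048.818
Step 2: a = sqrt(105048.818) = 324.11 m/s

324.11


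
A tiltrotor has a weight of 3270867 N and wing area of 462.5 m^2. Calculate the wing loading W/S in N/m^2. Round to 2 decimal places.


Step 1: Wing loading = W / S = 3270867 / 462.5
Step 2: Wing loading = 7072.14 N/m^2

7072.14


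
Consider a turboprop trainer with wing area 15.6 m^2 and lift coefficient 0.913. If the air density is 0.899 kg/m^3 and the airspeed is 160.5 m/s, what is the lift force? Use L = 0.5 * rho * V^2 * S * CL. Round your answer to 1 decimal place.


Step 1: Calculate dynamic pressure q = 0.5 * 0.899 * 160.5^2 = 0.5 * 0.899 * 25760.25 = 11579.2324 Pa
Step 2: Multiply by wing area and lift coefficient: L = 11579.2324 * 15.6 * 0.913
Step 3: L = 180636.025 * 0.913 = 164920.7 N

164920.7


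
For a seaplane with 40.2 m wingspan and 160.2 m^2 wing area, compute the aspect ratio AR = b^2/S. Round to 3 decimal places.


Step 1: b^2 = 40.2^2 = 1616.04
Step 2: AR = 1616.04 / 160.2 = 10.088

10.088


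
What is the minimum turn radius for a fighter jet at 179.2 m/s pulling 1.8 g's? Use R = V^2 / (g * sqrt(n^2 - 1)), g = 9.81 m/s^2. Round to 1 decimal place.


Step 1: V^2 = 179.2^2 = 32112.64
Step 2: n^2 - 1 = 1.8^2 - 1 = 2.24
Step 3: sqrt(2.24) = 1.496663
Step 4: R = 32112.64 / (9.81 * 1.496663) = 2187.2 m

2187.2


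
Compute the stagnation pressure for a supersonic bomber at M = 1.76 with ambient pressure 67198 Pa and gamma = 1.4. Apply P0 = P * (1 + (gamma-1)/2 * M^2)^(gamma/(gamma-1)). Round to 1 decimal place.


Step 1: (gamma-1)/2 * M^2 = 0.2 * 3.0976 = 0.61952
Step 2: 1 + 0.61952 = 1.61952
Step 3: Exponent gamma/(gamma-1) = 3.5
Step 4: P0 = 67198 * 1.61952^3.5 = 363252.4 Pa

363252.4


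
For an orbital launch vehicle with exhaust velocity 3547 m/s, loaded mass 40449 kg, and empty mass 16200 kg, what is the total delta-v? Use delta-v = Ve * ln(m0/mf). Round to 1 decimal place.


Step 1: Mass ratio m0/mf = 40449 / 16200 = 2.496852
Step 2: ln(2.496852) = 0.915031
Step 3: delta-v = 3547 * 0.915031 = 3245.6 m/s

3245.6


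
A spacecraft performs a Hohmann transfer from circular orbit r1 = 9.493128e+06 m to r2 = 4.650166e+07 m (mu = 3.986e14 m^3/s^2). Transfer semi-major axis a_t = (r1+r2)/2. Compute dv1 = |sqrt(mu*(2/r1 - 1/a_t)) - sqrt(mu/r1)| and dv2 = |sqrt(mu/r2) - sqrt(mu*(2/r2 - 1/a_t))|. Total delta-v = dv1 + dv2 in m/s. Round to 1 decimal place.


Step 1: Transfer semi-major axis a_t = (9.493128e+06 + 4.650166e+07) / 2 = 2.799739e+07 m
Step 2: v1 (circular at r1) = sqrt(mu/r1) = 6479.84 m/s
Step 3: v_t1 = sqrt(mu*(2/r1 - 1/a_t)) = 8351.02 m/s
Step 4: dv1 = |8351.02 - 6479.84| = 1871.18 m/s
Step 5: v2 (circular at r2) = 2927.75 m/s, v_t2 = 1704.83 m/s
Step 6: dv2 = |2927.75 - 1704.83| = 1222.93 m/s
Step 7: Total delta-v = 1871.18 + 1222.93 = 3094.1 m/s

3094.1


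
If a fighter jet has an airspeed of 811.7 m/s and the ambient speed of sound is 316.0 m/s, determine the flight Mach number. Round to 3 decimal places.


Step 1: M = V / a = 811.7 / 316.0
Step 2: M = 2.569

2.569


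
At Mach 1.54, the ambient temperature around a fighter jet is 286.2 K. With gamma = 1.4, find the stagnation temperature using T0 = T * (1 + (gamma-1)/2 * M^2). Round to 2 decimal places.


Step 1: (gamma-1)/2 = 0.2
Step 2: M^2 = 2.3716
Step 3: 1 + 0.2 * 2.3716 = 1.47432
Step 4: T0 = 286.2 * 1.47432 = 421.95 K

421.95


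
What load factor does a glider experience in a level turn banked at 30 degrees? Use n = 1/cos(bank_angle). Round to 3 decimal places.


Step 1: Convert 30 degrees to radians = 0.523599
Step 2: cos(30 deg) = 0.866025
Step 3: n = 1 / 0.866025 = 1.155

1.155


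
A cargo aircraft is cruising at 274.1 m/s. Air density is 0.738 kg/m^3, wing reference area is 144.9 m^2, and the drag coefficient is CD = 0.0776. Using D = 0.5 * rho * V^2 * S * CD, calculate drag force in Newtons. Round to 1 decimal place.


Step 1: Dynamic pressure q = 0.5 * 0.738 * 274.1^2 = 27723.2689 Pa
Step 2: Drag D = q * S * CD = 27723.2689 * 144.9 * 0.0776
Step 3: D = 311727.1 N

311727.1


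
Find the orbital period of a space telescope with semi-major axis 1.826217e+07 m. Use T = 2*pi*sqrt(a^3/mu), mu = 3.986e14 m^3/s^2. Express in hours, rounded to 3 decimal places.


Step 1: a^3 / mu = 6.090559e+21 / 3.986e14 = 1.527988e+07
Step 2: sqrt(1.527988e+07) = 3908.9483 s
Step 3: T = 2*pi * 3908.9483 = 24560.65 s
Step 4: T in hours = 24560.65 / 3600 = 6.822 hours

6.822


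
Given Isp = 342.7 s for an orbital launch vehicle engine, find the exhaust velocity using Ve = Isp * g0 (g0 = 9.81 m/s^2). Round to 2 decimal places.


Step 1: Ve = Isp * g0 = 342.7 * 9.81
Step 2: Ve = 3361.89 m/s

3361.89


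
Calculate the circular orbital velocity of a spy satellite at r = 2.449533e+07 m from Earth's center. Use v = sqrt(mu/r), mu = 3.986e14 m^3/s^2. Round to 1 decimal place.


Step 1: mu / r = 3.986e14 / 2.449533e+07 = 16272489.4909
Step 2: v = sqrt(16272489.4909) = 4033.9 m/s

4033.9


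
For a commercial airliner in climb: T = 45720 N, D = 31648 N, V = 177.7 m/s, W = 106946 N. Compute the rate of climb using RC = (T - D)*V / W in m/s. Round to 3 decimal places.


Step 1: Excess thrust = T - D = 45720 - 31648 = 14072 N
Step 2: Excess power = 14072 * 177.7 = 2500594.4 W
Step 3: RC = 2500594.4 / 106946 = 23.382 m/s

23.382


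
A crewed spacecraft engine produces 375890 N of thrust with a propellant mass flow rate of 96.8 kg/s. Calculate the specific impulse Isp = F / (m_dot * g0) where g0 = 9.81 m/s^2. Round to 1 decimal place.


Step 1: m_dot * g0 = 96.8 * 9.81 = 949.61
Step 2: Isp = 375890 / 949.61 = 395.8 s

395.8


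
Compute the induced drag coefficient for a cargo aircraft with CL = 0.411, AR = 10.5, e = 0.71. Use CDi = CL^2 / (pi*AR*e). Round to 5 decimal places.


Step 1: CL^2 = 0.411^2 = 0.168921
Step 2: pi * AR * e = 3.14159 * 10.5 * 0.71 = 23.420573
Step 3: CDi = 0.168921 / 23.420573 = 0.00721

0.00721


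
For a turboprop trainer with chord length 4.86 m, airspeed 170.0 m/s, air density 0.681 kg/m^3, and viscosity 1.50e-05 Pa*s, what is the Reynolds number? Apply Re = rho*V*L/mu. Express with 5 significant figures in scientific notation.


Step 1: Numerator = rho * V * L = 0.681 * 170.0 * 4.86 = 562.6422
Step 2: Re = 562.6422 / 1.50e-05
Step 3: Re = 3.7509e+07

3.7509e+07


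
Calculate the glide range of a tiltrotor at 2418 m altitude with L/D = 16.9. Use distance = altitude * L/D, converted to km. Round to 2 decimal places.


Step 1: Glide distance = altitude * L/D = 2418 * 16.9 = 40864.2 m
Step 2: Convert to km: 40864.2 / 1000 = 40.86 km

40.86


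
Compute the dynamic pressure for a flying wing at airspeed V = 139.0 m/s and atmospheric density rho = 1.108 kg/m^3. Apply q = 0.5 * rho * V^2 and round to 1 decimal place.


Step 1: V^2 = 139.0^2 = 19321.0
Step 2: q = 0.5 * 1.108 * 19321.0
Step 3: q = 10703.8 Pa

10703.8


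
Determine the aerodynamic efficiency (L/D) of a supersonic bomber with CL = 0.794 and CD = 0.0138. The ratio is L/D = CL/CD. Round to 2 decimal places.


Step 1: L/D = CL / CD = 0.794 / 0.0138
Step 2: L/D = 57.54

57.54


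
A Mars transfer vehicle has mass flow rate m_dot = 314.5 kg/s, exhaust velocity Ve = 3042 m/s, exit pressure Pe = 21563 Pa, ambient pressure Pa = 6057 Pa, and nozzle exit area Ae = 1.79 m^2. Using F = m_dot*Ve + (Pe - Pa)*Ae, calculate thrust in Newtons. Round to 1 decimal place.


Step 1: Momentum thrust = m_dot * Ve = 314.5 * 3042 = 956709.0 N
Step 2: Pressure thrust = (Pe - Pa) * Ae = (21563 - 6057) * 1.79 = 27755.74 N
Step 3: Total thrust F = 956709.0 + 27755.74 = 984464.7 N

984464.7


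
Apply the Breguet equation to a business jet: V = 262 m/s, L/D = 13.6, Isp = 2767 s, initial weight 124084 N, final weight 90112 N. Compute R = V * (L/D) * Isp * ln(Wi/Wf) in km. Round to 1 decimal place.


Step 1: Coefficient = V * (L/D) * Isp = 262 * 13.6 * 2767 = 9859374.4 m
Step 2: Wi/Wf = 124084 / 90112 = 1.376998
Step 3: ln(1.376998) = 0.319905
Step 4: R = 9859374.4 * 0.319905 = 3154067.3 m = 3154.1 km

3154.1
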